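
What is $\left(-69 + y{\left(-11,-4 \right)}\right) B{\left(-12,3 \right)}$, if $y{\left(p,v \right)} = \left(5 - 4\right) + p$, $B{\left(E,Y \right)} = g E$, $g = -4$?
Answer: $-3792$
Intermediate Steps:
$B{\left(E,Y \right)} = - 4 E$
$y{\left(p,v \right)} = 1 + p$
$\left(-69 + y{\left(-11,-4 \right)}\right) B{\left(-12,3 \right)} = \left(-69 + \left(1 - 11\right)\right) \left(\left(-4\right) \left(-12\right)\right) = \left(-69 - 10\right) 48 = \left(-79\right) 48 = -3792$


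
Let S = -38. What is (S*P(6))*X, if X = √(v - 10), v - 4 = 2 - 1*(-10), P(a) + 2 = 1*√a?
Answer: -228 + 76*√6 ≈ -41.839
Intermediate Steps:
P(a) = -2 + √a (P(a) = -2 + 1*√a = -2 + √a)
v = 16 (v = 4 + (2 - 1*(-10)) = 4 + (2 + 10) = 4 + 12 = 16)
X = √6 (X = √(16 - 10) = √6 ≈ 2.4495)
(S*P(6))*X = (-38*(-2 + √6))*√6 = (76 - 38*√6)*√6 = √6*(76 - 38*√6)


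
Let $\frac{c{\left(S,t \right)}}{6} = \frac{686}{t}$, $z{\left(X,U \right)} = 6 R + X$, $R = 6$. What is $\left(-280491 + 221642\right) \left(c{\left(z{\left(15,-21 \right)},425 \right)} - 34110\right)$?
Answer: $\frac{852877018266}{425} \approx 2.0068 \cdot 10^{9}$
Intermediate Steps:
$z{\left(X,U \right)} = 36 + X$ ($z{\left(X,U \right)} = 6 \cdot 6 + X = 36 + X$)
$c{\left(S,t \right)} = \frac{4116}{t}$ ($c{\left(S,t \right)} = 6 \frac{686}{t} = \frac{4116}{t}$)
$\left(-280491 + 221642\right) \left(c{\left(z{\left(15,-21 \right)},425 \right)} - 34110\right) = \left(-280491 + 221642\right) \left(\frac{4116}{425} - 34110\right) = - 58849 \left(4116 \cdot \frac{1}{425} - 34110\right) = - 58849 \left(\frac{4116}{425} - 34110\right) = \left(-58849\right) \left(- \frac{14492634}{425}\right) = \frac{852877018266}{425}$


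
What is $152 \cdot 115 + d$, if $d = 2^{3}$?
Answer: $17488$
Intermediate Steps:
$d = 8$
$152 \cdot 115 + d = 152 \cdot 115 + 8 = 17480 + 8 = 17488$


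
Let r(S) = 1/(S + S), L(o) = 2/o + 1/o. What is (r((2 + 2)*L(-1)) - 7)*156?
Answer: -2197/2 ≈ -1098.5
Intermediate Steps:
L(o) = 3/o (L(o) = 2/o + 1/o = 3/o)
r(S) = 1/(2*S)
(r((2 + 2)*L(-1)) - 7)*156 = (1/(2*(((2 + 2)*(3/(-1))))) - 7)*156 = (1/(2*((4*(3*(-1))))) - 7)*156 = (1/(2*((4*(-3)))) - 7)*156 = ((½)/(-12) - 7)*156 = ((½)*(-1/12) - 7)*156 = (-1/24 - 7)*156 = -169/24*156 = -2197/2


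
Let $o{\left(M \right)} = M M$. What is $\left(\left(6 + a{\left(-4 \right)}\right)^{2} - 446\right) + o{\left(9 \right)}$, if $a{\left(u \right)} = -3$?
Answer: $-356$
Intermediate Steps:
$o{\left(M \right)} = M^{2}$
$\left(\left(6 + a{\left(-4 \right)}\right)^{2} - 446\right) + o{\left(9 \right)} = \left(\left(6 - 3\right)^{2} - 446\right) + 9^{2} = \left(3^{2} - 446\right) + 81 = \left(9 - 446\right) + 81 = -437 + 81 = -356$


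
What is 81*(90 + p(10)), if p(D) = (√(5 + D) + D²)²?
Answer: 818505 + 16200*√15 ≈ 8.8125e+5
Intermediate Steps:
p(D) = (D² + √(5 + D))²
81*(90 + p(10)) = 81*(90 + (10² + √(5 + 10))²) = 81*(90 + (100 + √15)²) = 7290 + 81*(100 + √15)²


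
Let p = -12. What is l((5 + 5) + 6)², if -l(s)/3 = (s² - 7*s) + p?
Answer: 156816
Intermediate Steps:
l(s) = 36 - 3*s² + 21*s (l(s) = -3*((s² - 7*s) - 12) = -3*(-12 + s² - 7*s) = 36 - 3*s² + 21*s)
l((5 + 5) + 6)² = (36 - 3*((5 + 5) + 6)² + 21*((5 + 5) + 6))² = (36 - 3*(10 + 6)² + 21*(10 + 6))² = (36 - 3*16² + 21*16)² = (36 - 3*256 + 336)² = (36 - 768 + 336)² = (-396)² = 156816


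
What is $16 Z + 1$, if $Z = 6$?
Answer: $97$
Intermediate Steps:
$16 Z + 1 = 16 \cdot 6 + 1 = 96 + 1 = 97$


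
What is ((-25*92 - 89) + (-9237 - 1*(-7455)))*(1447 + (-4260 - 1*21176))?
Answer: 100058119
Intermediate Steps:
((-25*92 - 89) + (-9237 - 1*(-7455)))*(1447 + (-4260 - 1*21176)) = ((-2300 - 89) + (-9237 + 7455))*(1447 + (-4260 - 21176)) = (-2389 - 1782)*(1447 - 25436) = -4171*(-23989) = 100058119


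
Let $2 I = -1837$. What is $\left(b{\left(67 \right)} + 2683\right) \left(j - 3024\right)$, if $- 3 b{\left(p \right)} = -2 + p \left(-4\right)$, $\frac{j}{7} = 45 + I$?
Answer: $- \frac{50682121}{2} \approx -2.5341 \cdot 10^{7}$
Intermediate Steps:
$I = - \frac{1837}{2}$ ($I = \frac{1}{2} \left(-1837\right) = - \frac{1837}{2} \approx -918.5$)
$j = - \frac{12229}{2}$ ($j = 7 \left(45 - \frac{1837}{2}\right) = 7 \left(- \frac{1747}{2}\right) = - \frac{12229}{2} \approx -6114.5$)
$b{\left(p \right)} = \frac{2}{3} + \frac{4 p}{3}$ ($b{\left(p \right)} = - \frac{-2 + p \left(-4\right)}{3} = - \frac{-2 - 4 p}{3} = \frac{2}{3} + \frac{4 p}{3}$)
$\left(b{\left(67 \right)} + 2683\right) \left(j - 3024\right) = \left(\left(\frac{2}{3} + \frac{4}{3} \cdot 67\right) + 2683\right) \left(- \frac{12229}{2} - 3024\right) = \left(\left(\frac{2}{3} + \frac{268}{3}\right) + 2683\right) \left(- \frac{18277}{2}\right) = \left(90 + 2683\right) \left(- \frac{18277}{2}\right) = 2773 \left(- \frac{18277}{2}\right) = - \frac{50682121}{2}$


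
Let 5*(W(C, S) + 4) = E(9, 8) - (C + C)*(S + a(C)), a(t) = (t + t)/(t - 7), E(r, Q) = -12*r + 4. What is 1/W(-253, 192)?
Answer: 325/6370829 ≈ 5.1014e-5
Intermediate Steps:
E(r, Q) = 4 - 12*r
a(t) = 2*t/(-7 + t) (a(t) = (2*t)/(-7 + t) = 2*t/(-7 + t))
W(C, S) = -124/5 - 2*C*(S + 2*C/(-7 + C))/5 (W(C, S) = -4 + ((4 - 12*9) - (C + C)*(S + 2*C/(-7 + C)))/5 = -4 + ((4 - 108) - 2*C*(S + 2*C/(-7 + C)))/5 = -4 + (-104 - 2*C*(S + 2*C/(-7 + C)))/5 = -4 + (-104/5 - 2*C*(S + 2*C/(-7 + C))/5) = -124/5 - 2*C*(S + 2*C/(-7 + C))/5)
1/W(-253, 192) = 1/(2*(-2*(-253)² + (-62 - 1*(-253)*192)*(-7 - 253))/(5*(-7 - 253))) = 1/((⅖)*(-2*64009 + (-62 + 48576)*(-260))/(-260)) = 1/((⅖)*(-1/260)*(-128018 + 48514*(-260))) = 1/((⅖)*(-1/260)*(-128018 - 12613640)) = 1/((⅖)*(-1/260)*(-12741658)) = 1/(6370829/325) = 325/6370829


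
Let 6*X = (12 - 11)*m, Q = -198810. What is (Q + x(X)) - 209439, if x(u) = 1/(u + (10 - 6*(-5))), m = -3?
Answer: -32251669/79 ≈ -4.0825e+5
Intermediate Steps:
X = -1/2 (X = ((12 - 11)*(-3))/6 = (1*(-3))/6 = (1/6)*(-3) = -1/2 ≈ -0.50000)
x(u) = 1/(40 + u) (x(u) = 1/(u + (10 + 30)) = 1/(u + 40) = 1/(40 + u))
(Q + x(X)) - 209439 = (-198810 + 1/(40 - 1/2)) - 209439 = (-198810 + 1/(79/2)) - 209439 = (-198810 + 2/79) - 209439 = -15705988/79 - 209439 = -32251669/79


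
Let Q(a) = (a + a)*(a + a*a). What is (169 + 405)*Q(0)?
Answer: 0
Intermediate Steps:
Q(a) = 2*a*(a + a²) (Q(a) = (2*a)*(a + a²) = 2*a*(a + a²))
(169 + 405)*Q(0) = (169 + 405)*(2*0²*(1 + 0)) = 574*(2*0*1) = 574*0 = 0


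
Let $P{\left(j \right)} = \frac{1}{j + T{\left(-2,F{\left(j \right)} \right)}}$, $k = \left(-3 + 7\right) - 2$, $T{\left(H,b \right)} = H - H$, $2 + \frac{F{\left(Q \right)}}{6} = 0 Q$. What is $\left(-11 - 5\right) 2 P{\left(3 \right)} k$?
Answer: $- \frac{64}{3} \approx -21.333$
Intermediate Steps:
$F{\left(Q \right)} = -12$ ($F{\left(Q \right)} = -12 + 6 \cdot 0 Q = -12 + 6 \cdot 0 = -12 + 0 = -12$)
$T{\left(H,b \right)} = 0$
$k = 2$ ($k = 4 - 2 = 2$)
$P{\left(j \right)} = \frac{1}{j}$ ($P{\left(j \right)} = \frac{1}{j + 0} = \frac{1}{j}$)
$\left(-11 - 5\right) 2 P{\left(3 \right)} k = \left(-11 - 5\right) 2 \cdot \frac{1}{3} \cdot 2 = \left(-16\right) 2 \cdot \frac{1}{3} \cdot 2 = \left(-32\right) \frac{2}{3} = - \frac{64}{3}$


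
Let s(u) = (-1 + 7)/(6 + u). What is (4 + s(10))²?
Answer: 1225/64 ≈ 19.141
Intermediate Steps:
s(u) = 6/(6 + u)
(4 + s(10))² = (4 + 6/(6 + 10))² = (4 + 6/16)² = (4 + 6*(1/16))² = (4 + 3/8)² = (35/8)² = 1225/64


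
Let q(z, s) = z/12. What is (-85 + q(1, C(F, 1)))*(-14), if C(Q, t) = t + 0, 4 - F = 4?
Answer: 7133/6 ≈ 1188.8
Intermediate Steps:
F = 0 (F = 4 - 1*4 = 4 - 4 = 0)
C(Q, t) = t
q(z, s) = z/12 (q(z, s) = z*(1/12) = z/12)
(-85 + q(1, C(F, 1)))*(-14) = (-85 + (1/12)*1)*(-14) = (-85 + 1/12)*(-14) = -1019/12*(-14) = 7133/6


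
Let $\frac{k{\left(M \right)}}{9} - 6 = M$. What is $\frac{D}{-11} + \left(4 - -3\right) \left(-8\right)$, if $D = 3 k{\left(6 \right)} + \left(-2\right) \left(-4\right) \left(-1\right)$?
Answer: $- \frac{932}{11} \approx -84.727$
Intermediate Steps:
$k{\left(M \right)} = 54 + 9 M$
$D = 316$ ($D = 3 \left(54 + 9 \cdot 6\right) + \left(-2\right) \left(-4\right) \left(-1\right) = 3 \left(54 + 54\right) + 8 \left(-1\right) = 3 \cdot 108 - 8 = 324 - 8 = 316$)
$\frac{D}{-11} + \left(4 - -3\right) \left(-8\right) = \frac{316}{-11} + \left(4 - -3\right) \left(-8\right) = 316 \left(- \frac{1}{11}\right) + \left(4 + 3\right) \left(-8\right) = - \frac{316}{11} + 7 \left(-8\right) = - \frac{316}{11} - 56 = - \frac{932}{11}$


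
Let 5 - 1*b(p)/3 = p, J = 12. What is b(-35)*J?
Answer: 1440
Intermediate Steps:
b(p) = 15 - 3*p
b(-35)*J = (15 - 3*(-35))*12 = (15 + 105)*12 = 120*12 = 1440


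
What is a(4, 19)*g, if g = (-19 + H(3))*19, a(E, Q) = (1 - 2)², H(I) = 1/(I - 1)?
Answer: -703/2 ≈ -351.50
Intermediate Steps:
H(I) = 1/(-1 + I)
a(E, Q) = 1 (a(E, Q) = (-1)² = 1)
g = -703/2 (g = (-19 + 1/(-1 + 3))*19 = (-19 + 1/2)*19 = (-19 + ½)*19 = -37/2*19 = -703/2 ≈ -351.50)
a(4, 19)*g = 1*(-703/2) = -703/2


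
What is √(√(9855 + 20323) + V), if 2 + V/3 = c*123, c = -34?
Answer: √(-12552 + √30178) ≈ 111.26*I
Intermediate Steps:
V = -12552 (V = -6 + 3*(-34*123) = -6 + 3*(-4182) = -6 - 12546 = -12552)
√(√(9855 + 20323) + V) = √(√(9855 + 20323) - 12552) = √(√30178 - 12552) = √(-12552 + √30178)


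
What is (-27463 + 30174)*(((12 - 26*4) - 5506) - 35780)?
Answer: -112175758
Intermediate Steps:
(-27463 + 30174)*(((12 - 26*4) - 5506) - 35780) = 2711*(((12 - 104) - 5506) - 35780) = 2711*((-92 - 5506) - 35780) = 2711*(-5598 - 35780) = 2711*(-41378) = -112175758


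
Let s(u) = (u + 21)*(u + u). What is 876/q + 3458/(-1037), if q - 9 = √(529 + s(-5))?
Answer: -254767/8296 + 73*√41/8 ≈ 27.719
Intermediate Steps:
s(u) = 2*u*(21 + u) (s(u) = (21 + u)*(2*u) = 2*u*(21 + u))
q = 9 + 3*√41 (q = 9 + √(529 + 2*(-5)*(21 - 5)) = 9 + √(529 + 2*(-5)*16) = 9 + √(529 - 160) = 9 + √369 = 9 + 3*√41 ≈ 28.209)
876/q + 3458/(-1037) = 876/(9 + 3*√41) + 3458/(-1037) = 876/(9 + 3*√41) + 3458*(-1/1037) = 876/(9 + 3*√41) - 3458/1037 = -3458/1037 + 876/(9 + 3*√41)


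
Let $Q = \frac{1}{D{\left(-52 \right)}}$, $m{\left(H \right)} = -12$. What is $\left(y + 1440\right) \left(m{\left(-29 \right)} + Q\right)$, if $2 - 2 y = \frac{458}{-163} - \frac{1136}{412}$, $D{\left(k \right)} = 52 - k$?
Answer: $- \frac{15113441727}{873028} \approx -17312.0$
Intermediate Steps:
$Q = \frac{1}{104}$ ($Q = \frac{1}{52 - -52} = \frac{1}{52 + 52} = \frac{1}{104} \approx 0.0096154$)
$y = \frac{63522}{16789}$ ($y = 1 - \frac{\frac{458}{-163} - \frac{1136}{412}}{2} = 1 - \frac{458 \left(- \frac{1}{163}\right) - \frac{284}{103}}{2} = 1 - \frac{- \frac{458}{163} - \frac{284}{103}}{2} = 1 - - \frac{46733}{16789} = 1 + \frac{46733}{16789} = \frac{63522}{16789} \approx 3.7836$)
$\left(y + 1440\right) \left(m{\left(-29 \right)} + Q\right) = \left(\frac{63522}{16789} + 1440\right) \left(-12 + \frac{1}{104}\right) = \frac{24239682}{16789} \left(- \frac{1247}{104}\right) = - \frac{15113441727}{873028}$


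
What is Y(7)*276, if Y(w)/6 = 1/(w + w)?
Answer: 828/7 ≈ 118.29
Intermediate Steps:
Y(w) = 3/w (Y(w) = 6/(w + w) = 6/((2*w)) = 6*(1/(2*w)) = 3/w)
Y(7)*276 = (3/7)*276 = 828/7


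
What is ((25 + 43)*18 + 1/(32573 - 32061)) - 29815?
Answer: -14638591/512 ≈ -28591.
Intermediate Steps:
((25 + 43)*18 + 1/(32573 - 32061)) - 29815 = (68*18 + 1/512) - 29815 = (1224 + 1/512) - 29815 = 626689/512 - 29815 = -14638591/512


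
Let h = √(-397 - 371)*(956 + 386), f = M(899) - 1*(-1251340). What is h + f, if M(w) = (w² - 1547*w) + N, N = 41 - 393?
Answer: 668436 + 21472*I*√3 ≈ 6.6844e+5 + 37191.0*I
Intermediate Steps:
N = -352
M(w) = -352 + w² - 1547*w (M(w) = (w² - 1547*w) - 352 = -352 + w² - 1547*w)
f = 668436 (f = (-352 + 899² - 1547*899) - 1*(-1251340) = (-352 + 808201 - 1390753) + 1251340 = -582904 + 1251340 = 668436)
h = 21472*I*√3 (h = √(-768)*1342 = (16*I*√3)*1342 = 21472*I*√3 ≈ 37191.0*I)
h + f = 21472*I*√3 + 668436 = 668436 + 21472*I*√3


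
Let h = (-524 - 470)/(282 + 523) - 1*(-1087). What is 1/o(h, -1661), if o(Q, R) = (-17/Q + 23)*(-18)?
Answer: -41621/17219364 ≈ -0.0024171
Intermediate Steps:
h = 124863/115 (h = -994/805 + 1087 = -994*1/805 + 1087 = -142/115 + 1087 = 124863/115 ≈ 1085.8)
o(Q, R) = -414 + 306/Q (o(Q, R) = (23 - 17/Q)*(-18) = -414 + 306/Q)
1/o(h, -1661) = 1/(-414 + 306/(124863/115)) = 1/(-414 + 306*(115/124863)) = 1/(-414 + 11730/41621) = 1/(-17219364/41621) = -41621/17219364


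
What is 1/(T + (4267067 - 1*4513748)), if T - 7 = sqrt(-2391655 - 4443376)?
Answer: -246674/60854897307 - I*sqrt(6835031)/60854897307 ≈ -4.0535e-6 - 4.2961e-8*I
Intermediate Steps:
T = 7 + I*sqrt(6835031) (T = 7 + sqrt(-2391655 - 4443376) = 7 + sqrt(-6835031) = 7 + I*sqrt(6835031) ≈ 7.0 + 2614.4*I)
1/(T + (4267067 - 1*4513748)) = 1/((7 + I*sqrt(6835031)) + (4267067 - 1*4513748)) = 1/((7 + I*sqrt(6835031)) + (4267067 - 4513748)) = 1/((7 + I*sqrt(6835031)) - 246681) = 1/(-246674 + I*sqrt(6835031))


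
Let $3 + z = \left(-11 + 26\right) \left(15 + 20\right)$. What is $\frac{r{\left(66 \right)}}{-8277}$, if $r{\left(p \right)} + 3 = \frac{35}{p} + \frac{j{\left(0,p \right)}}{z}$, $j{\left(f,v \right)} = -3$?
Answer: $\frac{2369}{7921089} \approx 0.00029908$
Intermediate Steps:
$z = 522$ ($z = -3 + \left(-11 + 26\right) \left(15 + 20\right) = -3 + 15 \cdot 35 = -3 + 525 = 522$)
$r{\left(p \right)} = - \frac{523}{174} + \frac{35}{p}$ ($r{\left(p \right)} = -3 + \left(\frac{35}{p} - \frac{3}{522}\right) = -3 + \left(\frac{35}{p} - \frac{1}{174}\right) = -3 - \left(\frac{1}{174} - \frac{35}{p}\right) = - \frac{523}{174} + \frac{35}{p}$)
$\frac{r{\left(66 \right)}}{-8277} = \frac{- \frac{523}{174} + \frac{35}{66}}{-8277} = \left(- \frac{523}{174} + 35 \cdot \frac{1}{66}\right) \left(- \frac{1}{8277}\right) = \left(- \frac{523}{174} + \frac{35}{66}\right) \left(- \frac{1}{8277}\right) = \left(- \frac{2369}{957}\right) \left(- \frac{1}{8277}\right) = \frac{2369}{7921089}$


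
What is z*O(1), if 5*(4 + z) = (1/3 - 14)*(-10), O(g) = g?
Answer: 70/3 ≈ 23.333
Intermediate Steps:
z = 70/3 (z = -4 + ((1/3 - 14)*(-10))/5 = -4 + (-41/3*(-10))/5 = -4 + (1/5)*(410/3) = -4 + 82/3 = 70/3 ≈ 23.333)
z*O(1) = (70/3)*1 = 70/3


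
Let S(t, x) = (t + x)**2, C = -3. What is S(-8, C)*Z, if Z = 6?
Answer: 726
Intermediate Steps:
S(-8, C)*Z = (-8 - 3)**2*6 = (-11)**2*6 = 121*6 = 726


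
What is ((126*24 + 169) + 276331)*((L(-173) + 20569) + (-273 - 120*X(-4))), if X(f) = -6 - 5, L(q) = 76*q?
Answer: 2367009232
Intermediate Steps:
X(f) = -11
((126*24 + 169) + 276331)*((L(-173) + 20569) + (-273 - 120*X(-4))) = ((126*24 + 169) + 276331)*((76*(-173) + 20569) + (-273 - 120*(-11))) = ((3024 + 169) + 276331)*((-13148 + 20569) + (-273 + 1320)) = (3193 + 276331)*(7421 + 1047) = 279524*8468 = 2367009232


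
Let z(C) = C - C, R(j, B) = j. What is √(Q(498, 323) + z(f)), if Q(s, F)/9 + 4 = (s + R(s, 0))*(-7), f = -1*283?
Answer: 24*I*√109 ≈ 250.57*I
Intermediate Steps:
f = -283
z(C) = 0
Q(s, F) = -36 - 126*s (Q(s, F) = -36 + 9*((s + s)*(-7)) = -36 + 9*((2*s)*(-7)) = -36 + 9*(-14*s) = -36 - 126*s)
√(Q(498, 323) + z(f)) = √((-36 - 126*498) + 0) = √((-36 - 62748) + 0) = √(-62784 + 0) = √(-62784) = 24*I*√109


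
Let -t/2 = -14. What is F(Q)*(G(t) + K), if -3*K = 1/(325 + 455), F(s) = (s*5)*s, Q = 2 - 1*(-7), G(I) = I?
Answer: 589671/52 ≈ 11340.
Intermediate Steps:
t = 28 (t = -2*(-14) = 28)
Q = 9 (Q = 2 + 7 = 9)
F(s) = 5*s² (F(s) = (5*s)*s = 5*s²)
K = -1/2340 (K = -1/(3*(325 + 455)) = -⅓/780 = -⅓*1/780 = -1/2340 ≈ -0.00042735)
F(Q)*(G(t) + K) = (5*9²)*(28 - 1/2340) = (5*81)*(65519/2340) = 405*(65519/2340) = 589671/52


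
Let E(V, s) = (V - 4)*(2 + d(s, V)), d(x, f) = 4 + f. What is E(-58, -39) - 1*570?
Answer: 2654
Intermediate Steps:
E(V, s) = (-4 + V)*(6 + V) (E(V, s) = (V - 4)*(2 + (4 + V)) = (-4 + V)*(6 + V))
E(-58, -39) - 1*570 = (-24 + (-58)**2 + 2*(-58)) - 1*570 = (-24 + 3364 - 116) - 570 = 3224 - 570 = 2654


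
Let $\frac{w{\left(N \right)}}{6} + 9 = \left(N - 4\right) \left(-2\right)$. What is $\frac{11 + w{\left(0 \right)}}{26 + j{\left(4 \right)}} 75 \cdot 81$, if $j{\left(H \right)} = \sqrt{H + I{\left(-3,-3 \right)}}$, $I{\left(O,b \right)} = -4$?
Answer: $\frac{30375}{26} \approx 1168.3$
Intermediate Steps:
$j{\left(H \right)} = \sqrt{-4 + H}$ ($j{\left(H \right)} = \sqrt{H - 4} = \sqrt{-4 + H}$)
$w{\left(N \right)} = -6 - 12 N$ ($w{\left(N \right)} = -54 + 6 \left(N - 4\right) \left(-2\right) = -54 + 6 \left(-4 + N\right) \left(-2\right) = -54 + 6 \left(8 - 2 N\right) = -54 - \left(-48 + 12 N\right) = -6 - 12 N$)
$\frac{11 + w{\left(0 \right)}}{26 + j{\left(4 \right)}} 75 \cdot 81 = \frac{11 - 6}{26 + \sqrt{-4 + 4}} \cdot 75 \cdot 81 = \frac{11 + \left(-6 + 0\right)}{26 + \sqrt{0}} \cdot 75 \cdot 81 = \frac{11 - 6}{26 + 0} \cdot 75 \cdot 81 = \frac{5}{26} \cdot 75 \cdot 81 = \frac{375}{26} \cdot 81 = \frac{30375}{26}$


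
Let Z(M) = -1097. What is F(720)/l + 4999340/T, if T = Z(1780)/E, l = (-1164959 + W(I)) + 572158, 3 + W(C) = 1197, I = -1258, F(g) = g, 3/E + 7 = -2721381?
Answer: 1680868130055/441540358249013 ≈ 0.0038068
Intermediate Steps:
E = -3/2721388 (E = 3/(-7 - 2721381) = 3/(-2721388) = 3*(-1/2721388) = -3/2721388 ≈ -1.1024e-6)
W(C) = 1194 (W(C) = -3 + 1197 = 1194)
l = -591607 (l = (-1164959 + 1194) + 572158 = -1163765 + 572158 = -591607)
T = 2985362636/3 (T = -1097/(-3/2721388) = -1097*(-2721388/3) = 2985362636/3 ≈ 9.9512e+8)
F(720)/l + 4999340/T = 720/(-591607) + 4999340/(2985362636/3) = 720*(-1/591607) + 4999340*(3/2985362636) = -720/591607 + 3749505/746340659 = 1680868130055/441540358249013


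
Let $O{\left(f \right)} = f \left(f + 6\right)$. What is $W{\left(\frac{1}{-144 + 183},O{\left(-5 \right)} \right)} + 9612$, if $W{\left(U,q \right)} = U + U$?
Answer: $\frac{374870}{39} \approx 9612.0$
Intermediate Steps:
$O{\left(f \right)} = f \left(6 + f\right)$
$W{\left(U,q \right)} = 2 U$
$W{\left(\frac{1}{-144 + 183},O{\left(-5 \right)} \right)} + 9612 = \frac{2}{-144 + 183} + 9612 = \frac{2}{39} + 9612 = \frac{374870}{39}$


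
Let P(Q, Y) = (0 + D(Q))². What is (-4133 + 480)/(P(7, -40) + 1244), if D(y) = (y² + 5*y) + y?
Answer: -3653/9525 ≈ -0.38352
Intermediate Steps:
D(y) = y² + 6*y
P(Q, Y) = Q²*(6 + Q)² (P(Q, Y) = (0 + Q*(6 + Q))² = (Q*(6 + Q))² = Q²*(6 + Q)²)
(-4133 + 480)/(P(7, -40) + 1244) = (-4133 + 480)/(7²*(6 + 7)² + 1244) = -3653/(49*13² + 1244) = -3653/(49*169 + 1244) = -3653/(8281 + 1244) = -3653/9525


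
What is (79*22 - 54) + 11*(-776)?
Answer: -6852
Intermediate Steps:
(79*22 - 54) + 11*(-776) = (1738 - 54) - 8536 = 1684 - 8536 = -6852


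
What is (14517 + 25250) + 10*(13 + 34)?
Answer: 40237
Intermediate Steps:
(14517 + 25250) + 10*(13 + 34) = 39767 + 10*47 = 39767 + 470 = 40237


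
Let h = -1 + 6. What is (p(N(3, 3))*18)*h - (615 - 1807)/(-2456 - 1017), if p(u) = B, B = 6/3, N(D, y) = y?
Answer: 623948/3473 ≈ 179.66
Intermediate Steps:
h = 5
B = 2 (B = 6*(⅓) = 2)
p(u) = 2
(p(N(3, 3))*18)*h - (615 - 1807)/(-2456 - 1017) = (2*18)*5 - (615 - 1807)/(-2456 - 1017) = 36*5 - (-1192)/(-3473) = 180 - (-1192)*(-1)/3473 = 180 - 1*1192/3473 = 180 - 1192/3473 = 623948/3473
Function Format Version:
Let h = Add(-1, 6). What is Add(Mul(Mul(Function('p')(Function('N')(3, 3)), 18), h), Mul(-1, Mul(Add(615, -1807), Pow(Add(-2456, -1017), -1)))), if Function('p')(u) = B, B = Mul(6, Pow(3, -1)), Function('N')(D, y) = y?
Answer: Rational(623948, 3473) ≈ 179.66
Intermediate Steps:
h = 5
B = 2 (B = Mul(6, Rational(1, 3)) = 2)
Function('p')(u) = 2
Add(Mul(Mul(Function('p')(Function('N')(3, 3)), 18), h), Mul(-1, Mul(Add(615, -1807), Pow(Add(-2456, -1017), -1)))) = Add(Mul(Mul(2, 18), 5), Mul(-1, Mul(Add(615, -1807), Pow(Add(-2456, -1017), -1)))) = Add(Mul(36, 5), Mul(-1, Mul(-1192, Pow(-3473, -1)))) = Add(180, Mul(-1, Mul(-1192, Rational(-1, 3473)))) = Add(180, Mul(-1, Rational(1192, 3473))) = Add(180, Rational(-1192, 3473)) = Rational(623948, 3473)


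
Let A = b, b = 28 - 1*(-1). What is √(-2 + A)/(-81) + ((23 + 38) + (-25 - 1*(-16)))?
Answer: 52 - √3/27 ≈ 51.936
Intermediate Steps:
b = 29 (b = 28 + 1 = 29)
A = 29
√(-2 + A)/(-81) + ((23 + 38) + (-25 - 1*(-16))) = √(-2 + 29)/(-81) + ((23 + 38) + (-25 - 1*(-16))) = -√3/27 + (61 + (-25 + 16)) = -√3/27 + (61 - 9) = -√3/27 + 52 = 52 - √3/27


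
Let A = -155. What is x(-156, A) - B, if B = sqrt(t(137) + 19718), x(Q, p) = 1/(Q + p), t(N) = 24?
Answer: -1/311 - sqrt(19742) ≈ -140.51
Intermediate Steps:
B = sqrt(19742) (B = sqrt(24 + 19718) = sqrt(19742) ≈ 140.51)
x(-156, A) - B = 1/(-156 - 155) - sqrt(19742) = 1/(-311) - sqrt(19742) = -1/311 - sqrt(19742)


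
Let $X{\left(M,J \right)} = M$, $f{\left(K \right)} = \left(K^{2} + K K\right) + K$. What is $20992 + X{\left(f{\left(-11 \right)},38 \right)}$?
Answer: $21223$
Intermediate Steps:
$f{\left(K \right)} = K + 2 K^{2}$ ($f{\left(K \right)} = \left(K^{2} + K^{2}\right) + K = 2 K^{2} + K = K + 2 K^{2}$)
$20992 + X{\left(f{\left(-11 \right)},38 \right)} = 20992 - 11 \left(1 + 2 \left(-11\right)\right) = 20992 - 11 \left(1 - 22\right) = 20992 - -231 = 20992 + 231 = 21223$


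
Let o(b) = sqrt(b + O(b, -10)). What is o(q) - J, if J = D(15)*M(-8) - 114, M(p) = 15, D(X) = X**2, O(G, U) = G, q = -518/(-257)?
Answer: -3261 + 2*sqrt(66563)/257 ≈ -3259.0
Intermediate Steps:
q = 518/257 (q = -518*(-1/257) = 518/257 ≈ 2.0156)
o(b) = sqrt(2)*sqrt(b) (o(b) = sqrt(b + b) = sqrt(2*b) = sqrt(2)*sqrt(b))
J = 3261 (J = 15**2*15 - 114 = 225*15 - 114 = 3375 - 114 = 3261)
o(q) - J = sqrt(2)*sqrt(518/257) - 1*3261 = sqrt(2)*(sqrt(133126)/257) - 3261 = 2*sqrt(66563)/257 - 3261 = -3261 + 2*sqrt(66563)/257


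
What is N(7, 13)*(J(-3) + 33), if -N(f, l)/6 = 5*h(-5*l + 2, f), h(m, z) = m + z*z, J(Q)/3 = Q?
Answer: 10080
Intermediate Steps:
J(Q) = 3*Q
h(m, z) = m + z²
N(f, l) = -60 - 30*f² + 150*l (N(f, l) = -30*((-5*l + 2) + f²) = -30*((2 - 5*l) + f²) = -30*(2 + f² - 5*l) = -6*(10 - 25*l + 5*f²) = -60 - 30*f² + 150*l)
N(7, 13)*(J(-3) + 33) = (-60 - 30*7² + 150*13)*(3*(-3) + 33) = (-60 - 30*49 + 1950)*(-9 + 33) = (-60 - 1470 + 1950)*24 = 420*24 = 10080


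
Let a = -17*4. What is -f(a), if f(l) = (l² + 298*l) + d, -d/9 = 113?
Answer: 16657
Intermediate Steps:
d = -1017 (d = -9*113 = -1017)
a = -68
f(l) = -1017 + l² + 298*l (f(l) = (l² + 298*l) - 1017 = -1017 + l² + 298*l)
-f(a) = -(-1017 + (-68)² + 298*(-68)) = -(-1017 + 4624 - 20264) = -1*(-16657) = 16657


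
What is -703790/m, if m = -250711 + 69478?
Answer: 703790/181233 ≈ 3.8833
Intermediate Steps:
m = -181233
-703790/m = -703790/(-181233) = -703790*(-1/181233) = 703790/181233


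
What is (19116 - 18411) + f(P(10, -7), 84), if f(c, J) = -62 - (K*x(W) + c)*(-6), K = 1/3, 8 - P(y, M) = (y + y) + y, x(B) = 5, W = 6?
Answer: 521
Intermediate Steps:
P(y, M) = 8 - 3*y (P(y, M) = 8 - ((y + y) + y) = 8 - (2*y + y) = 8 - 3*y)
K = ⅓ ≈ 0.33333
f(c, J) = -52 + 6*c (f(c, J) = -62 - ((⅓)*5 + c)*(-6) = -62 - (5/3 + c)*(-6) = -62 - (-10 - 6*c) = -62 + (10 + 6*c) = -52 + 6*c)
(19116 - 18411) + f(P(10, -7), 84) = (19116 - 18411) + (-52 + 6*(8 - 3*10)) = 705 + (-52 + 6*(8 - 30)) = 705 + (-52 + 6*(-22)) = 705 + (-52 - 132) = 705 - 184 = 521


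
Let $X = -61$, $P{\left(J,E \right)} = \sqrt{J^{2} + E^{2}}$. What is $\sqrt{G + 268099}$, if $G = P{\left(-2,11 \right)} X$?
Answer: $\sqrt{268099 - 305 \sqrt{5}} \approx 517.12$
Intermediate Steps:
$P{\left(J,E \right)} = \sqrt{E^{2} + J^{2}}$
$G = - 305 \sqrt{5}$ ($G = \sqrt{11^{2} + \left(-2\right)^{2}} \left(-61\right) = \sqrt{121 + 4} \left(-61\right) = \sqrt{125} \left(-61\right) = 5 \sqrt{5} \left(-61\right) = - 305 \sqrt{5} \approx -682.0$)
$\sqrt{G + 268099} = \sqrt{- 305 \sqrt{5} + 268099} = \sqrt{268099 - 305 \sqrt{5}}$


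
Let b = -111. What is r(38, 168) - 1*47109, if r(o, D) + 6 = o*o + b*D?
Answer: -64319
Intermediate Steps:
r(o, D) = -6 + o**2 - 111*D (r(o, D) = -6 + (o*o - 111*D) = -6 + (o**2 - 111*D) = -6 + o**2 - 111*D)
r(38, 168) - 1*47109 = (-6 + 38**2 - 111*168) - 1*47109 = (-6 + 1444 - 18648) - 47109 = -17210 - 47109 = -64319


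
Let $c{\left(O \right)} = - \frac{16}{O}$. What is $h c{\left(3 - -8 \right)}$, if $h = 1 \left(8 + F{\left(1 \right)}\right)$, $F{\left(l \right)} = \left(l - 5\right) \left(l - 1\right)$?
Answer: $- \frac{128}{11} \approx -11.636$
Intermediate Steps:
$F{\left(l \right)} = \left(-1 + l\right) \left(-5 + l\right)$ ($F{\left(l \right)} = \left(-5 + l\right) \left(-1 + l\right) = \left(-1 + l\right) \left(-5 + l\right)$)
$h = 8$ ($h = 1 \left(8 + \left(5 + 1^{2} - 6\right)\right) = 1 \left(8 + \left(5 + 1 - 6\right)\right) = 1 \left(8 + 0\right) = 1 \cdot 8 = 8$)
$h c{\left(3 - -8 \right)} = 8 \left(- \frac{16}{3 - -8}\right) = 8 \left(- \frac{16}{3 + 8}\right) = 8 \left(- \frac{16}{11}\right) = - \frac{128}{11}$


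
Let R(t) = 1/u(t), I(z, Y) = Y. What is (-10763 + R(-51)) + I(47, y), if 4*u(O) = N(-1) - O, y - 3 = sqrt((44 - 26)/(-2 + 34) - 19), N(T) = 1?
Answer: -139879/13 + I*sqrt(295)/4 ≈ -10760.0 + 4.2939*I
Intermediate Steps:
y = 3 + I*sqrt(295)/4 (y = 3 + sqrt((44 - 26)/(-2 + 34) - 19) = 3 + sqrt(18/32 - 19) = 3 + sqrt(18*(1/32) - 19) = 3 + sqrt(9/16 - 19) = 3 + sqrt(-295/16) = 3 + I*sqrt(295)/4 ≈ 3.0 + 4.2939*I)
u(O) = 1/4 - O/4 (u(O) = (1 - O)/4 = 1/4 - O/4)
R(t) = 1/(1/4 - t/4)
(-10763 + R(-51)) + I(47, y) = (-10763 - 4/(-1 - 51)) + (3 + I*sqrt(295)/4) = (-10763 - 4/(-52)) + (3 + I*sqrt(295)/4) = (-10763 - 4*(-1/52)) + (3 + I*sqrt(295)/4) = (-10763 + 1/13) + (3 + I*sqrt(295)/4) = -139918/13 + (3 + I*sqrt(295)/4) = -139879/13 + I*sqrt(295)/4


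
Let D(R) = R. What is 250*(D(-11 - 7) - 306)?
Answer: -81000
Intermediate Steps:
250*(D(-11 - 7) - 306) = 250*((-11 - 7) - 306) = 250*(-18 - 306) = 250*(-324) = -81000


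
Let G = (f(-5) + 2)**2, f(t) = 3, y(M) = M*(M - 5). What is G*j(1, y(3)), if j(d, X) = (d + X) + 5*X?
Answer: -875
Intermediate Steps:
y(M) = M*(-5 + M)
j(d, X) = d + 6*X (j(d, X) = (X + d) + 5*X = d + 6*X)
G = 25 (G = (3 + 2)**2 = 5**2 = 25)
G*j(1, y(3)) = 25*(1 + 6*(3*(-5 + 3))) = 25*(1 + 6*(3*(-2))) = 25*(1 + 6*(-6)) = 25*(1 - 36) = 25*(-35) = -875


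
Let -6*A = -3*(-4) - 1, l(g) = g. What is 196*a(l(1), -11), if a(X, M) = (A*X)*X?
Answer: -1078/3 ≈ -359.33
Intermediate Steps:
A = -11/6 (A = -(-3*(-4) - 1)/6 = -(12 - 1)/6 = -1/6*11 = -11/6 ≈ -1.8333)
a(X, M) = -11*X**2/6 (a(X, M) = (-11*X/6)*X = -11*X**2/6)
196*a(l(1), -11) = 196*(-11/6*1**2) = 196*(-11/6*1) = 196*(-11/6) = -1078/3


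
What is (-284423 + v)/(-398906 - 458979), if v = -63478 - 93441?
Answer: 441342/857885 ≈ 0.51445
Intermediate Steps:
v = -156919
(-284423 + v)/(-398906 - 458979) = (-284423 - 156919)/(-398906 - 458979) = -441342/(-857885) = -441342*(-1/857885) = 441342/857885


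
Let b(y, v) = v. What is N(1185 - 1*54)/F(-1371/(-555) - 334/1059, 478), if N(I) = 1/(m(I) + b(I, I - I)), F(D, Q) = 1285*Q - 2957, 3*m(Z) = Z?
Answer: 1/230449921 ≈ 4.3393e-9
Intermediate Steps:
m(Z) = Z/3
F(D, Q) = -2957 + 1285*Q
N(I) = 3/I (N(I) = 1/(I/3 + (I - I)) = 1/(I/3 + 0) = 1/(I/3) = 3/I)
N(1185 - 1*54)/F(-1371/(-555) - 334/1059, 478) = (3/(1185 - 1*54))/(-2957 + 1285*478) = (3/(1185 - 54))/(-2957 + 614230) = (3/1131)/611273 = (3*(1/1131))*(1/611273) = (1/377)*(1/611273) = 1/230449921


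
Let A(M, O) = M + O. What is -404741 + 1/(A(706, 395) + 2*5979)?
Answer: -5285512718/13059 ≈ -4.0474e+5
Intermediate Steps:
-404741 + 1/(A(706, 395) + 2*5979) = -404741 + 1/((706 + 395) + 2*5979) = -404741 + 1/(1101 + 11958) = -404741 + 1/13059 = -5285512718/13059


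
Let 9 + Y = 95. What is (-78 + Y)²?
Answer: 64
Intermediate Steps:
Y = 86 (Y = -9 + 95 = 86)
(-78 + Y)² = (-78 + 86)² = 8² = 64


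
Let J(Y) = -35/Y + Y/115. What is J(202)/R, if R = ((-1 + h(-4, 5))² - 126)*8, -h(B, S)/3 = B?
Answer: -36779/929200 ≈ -0.039581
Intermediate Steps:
J(Y) = -35/Y + Y/115 (J(Y) = -35/Y + Y*(1/115) = -35/Y + Y/115)
h(B, S) = -3*B
R = -40 (R = ((-1 - 3*(-4))² - 126)*8 = ((-1 + 12)² - 126)*8 = (11² - 126)*8 = (121 - 126)*8 = -5*8 = -40)
J(202)/R = (-35/202 + (1/115)*202)/(-40) = (-35*1/202 + 202/115)*(-1/40) = (-35/202 + 202/115)*(-1/40) = (36779/23230)*(-1/40) = -36779/929200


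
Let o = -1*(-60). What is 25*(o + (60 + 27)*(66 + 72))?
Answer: 301650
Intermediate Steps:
o = 60
25*(o + (60 + 27)*(66 + 72)) = 25*(60 + (60 + 27)*(66 + 72)) = 25*(60 + 87*138) = 25*(60 + 12006) = 25*12066 = 301650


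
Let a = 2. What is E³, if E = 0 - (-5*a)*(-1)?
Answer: -1000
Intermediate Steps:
E = -10 (E = 0 - (-5*2)*(-1) = 0 - (-10)*(-1) = 0 - 1*10 = 0 - 10 = -10)
E³ = (-10)³ = -1000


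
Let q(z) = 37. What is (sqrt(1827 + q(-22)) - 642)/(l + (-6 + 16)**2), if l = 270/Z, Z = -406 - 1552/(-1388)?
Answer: -45098574/6977855 + 140494*sqrt(466)/6977855 ≈ -6.0285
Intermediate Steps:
Z = -140494/347 (Z = -406 - 1552*(-1/1388) = -406 + 388/347 = -140494/347 ≈ -404.88)
l = -46845/70247 (l = 270/(-140494/347) = 270*(-347/140494) = -46845/70247 ≈ -0.66686)
(sqrt(1827 + q(-22)) - 642)/(l + (-6 + 16)**2) = (sqrt(1827 + 37) - 642)/(-46845/70247 + (-6 + 16)**2) = (sqrt(1864) - 642)/(-46845/70247 + 10**2) = (2*sqrt(466) - 642)/(-46845/70247 + 100) = (-642 + 2*sqrt(466))/(6977855/70247) = (-642 + 2*sqrt(466))*(70247/6977855) = -45098574/6977855 + 140494*sqrt(466)/6977855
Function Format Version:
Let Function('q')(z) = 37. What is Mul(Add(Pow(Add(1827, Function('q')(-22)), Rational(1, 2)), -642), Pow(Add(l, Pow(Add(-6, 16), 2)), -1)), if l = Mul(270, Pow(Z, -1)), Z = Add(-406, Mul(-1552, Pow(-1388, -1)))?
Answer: Add(Rational(-45098574, 6977855), Mul(Rational(140494, 6977855), Pow(466, Rational(1, 2)))) ≈ -6.0285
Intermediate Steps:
Z = Rational(-140494, 347) (Z = Add(-406, Mul(-1552, Rational(-1, 1388))) = Add(-406, Rational(388, 347)) = Rational(-140494, 347) ≈ -404.88)
l = Rational(-46845, 70247) (l = Mul(270, Pow(Rational(-140494, 347), -1)) = Mul(270, Rational(-347, 140494)) = Rational(-46845, 70247) ≈ -0.66686)
Mul(Add(Pow(Add(1827, Function('q')(-22)), Rational(1, 2)), -642), Pow(Add(l, Pow(Add(-6, 16), 2)), -1)) = Mul(Add(Pow(Add(1827, 37), Rational(1, 2)), -642), Pow(Add(Rational(-46845, 70247), Pow(Add(-6, 16), 2)), -1)) = Mul(Add(Pow(1864, Rational(1, 2)), -642), Pow(Add(Rational(-46845, 70247), Pow(10, 2)), -1)) = Mul(Add(Mul(2, Pow(466, Rational(1, 2))), -642), Pow(Add(Rational(-46845, 70247), 100), -1)) = Mul(Add(-642, Mul(2, Pow(466, Rational(1, 2)))), Pow(Rational(6977855, 70247), -1)) = Mul(Add(-642, Mul(2, Pow(466, Rational(1, 2)))), Rational(70247, 6977855)) = Add(Rational(-45098574, 6977855), Mul(Rational(140494, 6977855), Pow(466, Rational(1, 2))))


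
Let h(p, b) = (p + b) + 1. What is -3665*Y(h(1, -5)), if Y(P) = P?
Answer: 10995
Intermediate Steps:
h(p, b) = 1 + b + p (h(p, b) = (b + p) + 1 = 1 + b + p)
-3665*Y(h(1, -5)) = -3665*(1 - 5 + 1) = -3665*(-3) = 10995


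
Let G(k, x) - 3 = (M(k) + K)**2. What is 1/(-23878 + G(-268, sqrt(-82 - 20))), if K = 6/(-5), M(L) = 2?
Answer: -25/596859 ≈ -4.1886e-5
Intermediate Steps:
K = -6/5 (K = 6*(-1/5) = -6/5 ≈ -1.2000)
G(k, x) = 91/25 (G(k, x) = 3 + (2 - 6/5)**2 = 3 + (4/5)**2 = 3 + 16/25 = 91/25)
1/(-23878 + G(-268, sqrt(-82 - 20))) = 1/(-23878 + 91/25) = 1/(-596859/25) = -25/596859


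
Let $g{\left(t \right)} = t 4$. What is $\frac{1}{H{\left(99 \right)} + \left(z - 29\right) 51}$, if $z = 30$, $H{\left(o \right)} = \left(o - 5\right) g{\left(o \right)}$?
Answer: $\frac{1}{37275} \approx 2.6828 \cdot 10^{-5}$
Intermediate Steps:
$g{\left(t \right)} = 4 t$
$H{\left(o \right)} = 4 o \left(-5 + o\right)$ ($H{\left(o \right)} = \left(o - 5\right) 4 o = \left(-5 + o\right) 4 o = 4 o \left(-5 + o\right)$)
$\frac{1}{H{\left(99 \right)} + \left(z - 29\right) 51} = \frac{1}{4 \cdot 99 \left(-5 + 99\right) + \left(30 - 29\right) 51} = \frac{1}{4 \cdot 99 \cdot 94 + 1 \cdot 51} = \frac{1}{37224 + 51} = \frac{1}{37275}$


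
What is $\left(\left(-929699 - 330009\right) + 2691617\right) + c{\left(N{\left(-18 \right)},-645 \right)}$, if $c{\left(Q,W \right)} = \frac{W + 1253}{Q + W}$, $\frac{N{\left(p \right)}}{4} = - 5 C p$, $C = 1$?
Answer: $\frac{21478603}{15} \approx 1.4319 \cdot 10^{6}$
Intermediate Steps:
$N{\left(p \right)} = - 20 p$ ($N{\left(p \right)} = 4 \left(-5\right) 1 p = 4 \left(- 5 p\right) = - 20 p$)
$c{\left(Q,W \right)} = \frac{1253 + W}{Q + W}$
$\left(\left(-929699 - 330009\right) + 2691617\right) + c{\left(N{\left(-18 \right)},-645 \right)} = \left(\left(-929699 - 330009\right) + 2691617\right) + \frac{1253 - 645}{\left(-20\right) \left(-18\right) - 645} = \left(\left(-929699 - 330009\right) + 2691617\right) + \frac{1}{360 - 645} \cdot 608 = \left(-1259708 + 2691617\right) + \frac{1}{-285} \cdot 608 = 1431909 - \frac{32}{15} = \frac{21478603}{15}$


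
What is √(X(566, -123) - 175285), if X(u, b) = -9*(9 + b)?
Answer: I*√174259 ≈ 417.44*I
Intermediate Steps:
X(u, b) = -81 - 9*b
√(X(566, -123) - 175285) = √((-81 - 9*(-123)) - 175285) = √((-81 + 1107) - 175285) = √(1026 - 175285) = √(-174259) = I*√174259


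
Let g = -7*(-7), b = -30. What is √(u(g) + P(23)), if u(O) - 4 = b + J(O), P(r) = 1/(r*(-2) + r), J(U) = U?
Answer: 4*√759/23 ≈ 4.7913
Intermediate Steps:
P(r) = -1/r (P(r) = 1/(-2*r + r) = 1/(-r) = -1/r)
g = 49
u(O) = -26 + O (u(O) = 4 + (-30 + O) = -26 + O)
√(u(g) + P(23)) = √((-26 + 49) - 1/23) = √(23 - 1*1/23) = √(23 - 1/23) = √(528/23) = 4*√759/23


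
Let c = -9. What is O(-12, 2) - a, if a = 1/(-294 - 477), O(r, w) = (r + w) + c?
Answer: -14648/771 ≈ -18.999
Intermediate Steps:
O(r, w) = -9 + r + w (O(r, w) = (r + w) - 9 = -9 + r + w)
a = -1/771 (a = 1/(-771) = -1/771 ≈ -0.0012970)
O(-12, 2) - a = (-9 - 12 + 2) - 1*(-1/771) = -19 + 1/771 = -14648/771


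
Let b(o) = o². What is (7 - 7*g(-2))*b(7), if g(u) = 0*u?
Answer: 343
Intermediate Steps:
g(u) = 0
(7 - 7*g(-2))*b(7) = (7 - 7*0)*7² = (7 + 0)*49 = 7*49 = 343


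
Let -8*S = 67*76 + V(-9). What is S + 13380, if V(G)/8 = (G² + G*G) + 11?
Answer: 25141/2 ≈ 12571.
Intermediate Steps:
V(G) = 88 + 16*G² (V(G) = 8*((G² + G*G) + 11) = 8*((G² + G²) + 11) = 8*(2*G² + 11) = 8*(11 + 2*G²) = 88 + 16*G²)
S = -1619/2 (S = -(67*76 + (88 + 16*(-9)²))/8 = -(5092 + (88 + 16*81))/8 = -(5092 + (88 + 1296))/8 = -(5092 + 1384)/8 = -⅛*6476 = -1619/2 ≈ -809.50)
S + 13380 = -1619/2 + 13380 = 25141/2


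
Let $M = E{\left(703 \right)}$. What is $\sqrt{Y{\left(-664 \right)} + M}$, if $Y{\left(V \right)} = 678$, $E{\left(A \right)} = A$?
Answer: $\sqrt{1381} \approx 37.162$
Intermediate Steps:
$M = 703$
$\sqrt{Y{\left(-664 \right)} + M} = \sqrt{678 + 703} = \sqrt{1381}$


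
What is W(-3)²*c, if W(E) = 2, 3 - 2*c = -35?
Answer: 76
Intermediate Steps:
c = 19 (c = 3/2 - ½*(-35) = 3/2 + 35/2 = 19)
W(-3)²*c = 2²*19 = 4*19 = 76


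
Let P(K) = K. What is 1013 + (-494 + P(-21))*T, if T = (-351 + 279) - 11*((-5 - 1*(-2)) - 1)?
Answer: 15433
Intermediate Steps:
T = -28 (T = -72 - 11*((-5 + 2) - 1) = -72 - 11*(-3 - 1) = -72 - 11*(-4) = -72 + 44 = -28)
1013 + (-494 + P(-21))*T = 1013 + (-494 - 21)*(-28) = 1013 - 515*(-28) = 1013 + 14420 = 15433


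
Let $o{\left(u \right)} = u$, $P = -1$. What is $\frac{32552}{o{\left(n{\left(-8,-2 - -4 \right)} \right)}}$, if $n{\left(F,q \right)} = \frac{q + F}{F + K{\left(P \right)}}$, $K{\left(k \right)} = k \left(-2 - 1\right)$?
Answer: $\frac{81380}{3} \approx 27127.0$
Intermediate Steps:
$K{\left(k \right)} = - 3 k$ ($K{\left(k \right)} = k \left(-3\right) = - 3 k$)
$n{\left(F,q \right)} = \frac{F + q}{3 + F}$ ($n{\left(F,q \right)} = \frac{q + F}{F - -3} = \frac{F + q}{F + 3} = \frac{F + q}{3 + F}$)
$\frac{32552}{o{\left(n{\left(-8,-2 - -4 \right)} \right)}} = \frac{32552}{\frac{1}{3 - 8} \left(-8 - -2\right)} = \frac{32552}{\frac{1}{-5} \left(-8 + \left(-2 + 4\right)\right)} = \frac{32552}{\left(- \frac{1}{5}\right) \left(-8 + 2\right)} = \frac{32552}{\left(- \frac{1}{5}\right) \left(-6\right)} = \frac{32552}{\frac{6}{5}} = 32552 \cdot \frac{5}{6} = \frac{81380}{3}$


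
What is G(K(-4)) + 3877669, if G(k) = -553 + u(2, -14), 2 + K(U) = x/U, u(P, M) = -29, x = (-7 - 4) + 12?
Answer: 3877087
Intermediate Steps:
x = 1 (x = -11 + 12 = 1)
K(U) = -2 + 1/U
G(k) = -582 (G(k) = -553 - 29 = -582)
G(K(-4)) + 3877669 = -582 + 3877669 = 3877087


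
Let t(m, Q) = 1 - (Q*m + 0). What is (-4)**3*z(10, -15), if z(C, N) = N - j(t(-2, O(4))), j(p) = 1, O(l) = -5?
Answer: 1024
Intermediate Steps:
t(m, Q) = 1 - Q*m
z(C, N) = -1 + N (z(C, N) = N - 1*1 = N - 1 = -1 + N)
(-4)**3*z(10, -15) = (-4)**3*(-1 - 15) = -64*(-16) = 1024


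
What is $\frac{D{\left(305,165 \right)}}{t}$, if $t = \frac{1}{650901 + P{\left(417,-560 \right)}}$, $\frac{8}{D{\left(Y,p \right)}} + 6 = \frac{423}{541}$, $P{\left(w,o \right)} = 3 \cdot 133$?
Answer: $- \frac{939608800}{941} \approx -9.9852 \cdot 10^{5}$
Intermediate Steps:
$P{\left(w,o \right)} = 399$
$D{\left(Y,p \right)} = - \frac{4328}{2823}$ ($D{\left(Y,p \right)} = \frac{8}{-6 + \frac{423}{541}} = \frac{8}{- \frac{2823}{541}} = 8 \left(- \frac{541}{2823}\right) = - \frac{4328}{2823}$)
$t = \frac{1}{651300}$ ($t = \frac{1}{650901 + 399} = \frac{1}{651300} \approx 1.5354 \cdot 10^{-6}$)
$\frac{D{\left(305,165 \right)}}{t} = - \frac{4328 \frac{1}{\frac{1}{651300}}}{2823} = \left(- \frac{4328}{2823}\right) 651300 = - \frac{939608800}{941}$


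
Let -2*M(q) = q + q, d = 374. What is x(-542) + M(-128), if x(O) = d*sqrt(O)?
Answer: 128 + 374*I*sqrt(542) ≈ 128.0 + 8707.0*I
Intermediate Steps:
x(O) = 374*sqrt(O)
M(q) = -q (M(q) = -(q + q)/2 = -q)
x(-542) + M(-128) = 374*sqrt(-542) - 1*(-128) = 374*(I*sqrt(542)) + 128 = 374*I*sqrt(542) + 128 = 128 + 374*I*sqrt(542)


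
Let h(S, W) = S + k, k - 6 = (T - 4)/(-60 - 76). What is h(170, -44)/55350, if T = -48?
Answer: 1999/627300 ≈ 0.0031867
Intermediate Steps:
k = 217/34 (k = 6 + (-48 - 4)/(-60 - 76) = 6 - 52/(-136) = 6 - 52*(-1/136) = 6 + 13/34 = 217/34 ≈ 6.3824)
h(S, W) = 217/34 + S (h(S, W) = S + 217/34 = 217/34 + S)
h(170, -44)/55350 = (217/34 + 170)/55350 = (5997/34)*(1/55350) = 1999/627300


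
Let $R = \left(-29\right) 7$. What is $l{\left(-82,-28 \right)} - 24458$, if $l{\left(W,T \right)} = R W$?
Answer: $-7812$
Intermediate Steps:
$R = -203$
$l{\left(W,T \right)} = - 203 W$
$l{\left(-82,-28 \right)} - 24458 = \left(-203\right) \left(-82\right) - 24458 = 16646 - 24458 = -7812$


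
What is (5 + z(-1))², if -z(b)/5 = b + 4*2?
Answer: 900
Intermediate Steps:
z(b) = -40 - 5*b (z(b) = -5*(b + 4*2) = -5*(b + 8) = -5*(8 + b) = -40 - 5*b)
(5 + z(-1))² = (5 + (-40 - 5*(-1)))² = (5 + (-40 + 5))² = (5 - 35)² = (-30)² = 900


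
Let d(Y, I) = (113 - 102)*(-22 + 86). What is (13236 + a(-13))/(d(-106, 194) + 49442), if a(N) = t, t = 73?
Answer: 13309/50146 ≈ 0.26541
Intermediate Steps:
a(N) = 73
d(Y, I) = 704 (d(Y, I) = 11*64 = 704)
(13236 + a(-13))/(d(-106, 194) + 49442) = (13236 + 73)/(704 + 49442) = 13309/50146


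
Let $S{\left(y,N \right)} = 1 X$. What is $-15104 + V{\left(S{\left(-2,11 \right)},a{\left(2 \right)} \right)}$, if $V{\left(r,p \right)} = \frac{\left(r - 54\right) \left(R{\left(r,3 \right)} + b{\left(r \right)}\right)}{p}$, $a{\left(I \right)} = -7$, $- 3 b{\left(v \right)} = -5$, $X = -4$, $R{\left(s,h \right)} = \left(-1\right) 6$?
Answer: $- \frac{317938}{21} \approx -15140.0$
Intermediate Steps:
$R{\left(s,h \right)} = -6$
$b{\left(v \right)} = \frac{5}{3}$ ($b{\left(v \right)} = \left(- \frac{1}{3}\right) \left(-5\right) = \frac{5}{3}$)
$S{\left(y,N \right)} = -4$ ($S{\left(y,N \right)} = 1 \left(-4\right) = -4$)
$V{\left(r,p \right)} = \frac{234 - \frac{13 r}{3}}{p}$ ($V{\left(r,p \right)} = \frac{\left(r - 54\right) \left(-6 + \frac{5}{3}\right)}{p} = \frac{\left(-54 + r\right) \left(- \frac{13}{3}\right)}{p} = \frac{234 - \frac{13 r}{3}}{p}$)
$-15104 + V{\left(S{\left(-2,11 \right)},a{\left(2 \right)} \right)} = -15104 + \frac{13 \left(54 - -4\right)}{3 \left(-7\right)} = -15104 + \frac{13}{3} \left(- \frac{1}{7}\right) \left(54 + 4\right) = -15104 + \frac{13}{3} \left(- \frac{1}{7}\right) 58 = -15104 - \frac{754}{21} = - \frac{317938}{21}$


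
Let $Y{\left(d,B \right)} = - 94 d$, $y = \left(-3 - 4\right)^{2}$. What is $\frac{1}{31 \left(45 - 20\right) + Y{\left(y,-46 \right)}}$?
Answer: $- \frac{1}{3831} \approx -0.00026103$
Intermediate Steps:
$y = 49$ ($y = \left(-7\right)^{2} = 49$)
$\frac{1}{31 \left(45 - 20\right) + Y{\left(y,-46 \right)}} = \frac{1}{31 \left(45 - 20\right) - 4606} = \frac{1}{31 \cdot 25 - 4606} = \frac{1}{775 - 4606} = \frac{1}{-3831} = - \frac{1}{3831}$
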